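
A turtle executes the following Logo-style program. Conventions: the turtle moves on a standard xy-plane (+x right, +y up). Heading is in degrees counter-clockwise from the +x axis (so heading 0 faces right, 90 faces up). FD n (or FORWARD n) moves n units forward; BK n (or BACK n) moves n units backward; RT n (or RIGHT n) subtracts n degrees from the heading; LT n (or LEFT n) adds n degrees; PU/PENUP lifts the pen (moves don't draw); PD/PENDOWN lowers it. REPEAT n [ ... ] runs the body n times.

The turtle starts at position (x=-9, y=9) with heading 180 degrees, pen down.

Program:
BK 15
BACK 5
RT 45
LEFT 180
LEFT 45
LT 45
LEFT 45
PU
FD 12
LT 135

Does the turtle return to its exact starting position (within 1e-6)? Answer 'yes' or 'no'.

Executing turtle program step by step:
Start: pos=(-9,9), heading=180, pen down
BK 15: (-9,9) -> (6,9) [heading=180, draw]
BK 5: (6,9) -> (11,9) [heading=180, draw]
RT 45: heading 180 -> 135
LT 180: heading 135 -> 315
LT 45: heading 315 -> 0
LT 45: heading 0 -> 45
LT 45: heading 45 -> 90
PU: pen up
FD 12: (11,9) -> (11,21) [heading=90, move]
LT 135: heading 90 -> 225
Final: pos=(11,21), heading=225, 2 segment(s) drawn

Start position: (-9, 9)
Final position: (11, 21)
Distance = 23.324; >= 1e-6 -> NOT closed

Answer: no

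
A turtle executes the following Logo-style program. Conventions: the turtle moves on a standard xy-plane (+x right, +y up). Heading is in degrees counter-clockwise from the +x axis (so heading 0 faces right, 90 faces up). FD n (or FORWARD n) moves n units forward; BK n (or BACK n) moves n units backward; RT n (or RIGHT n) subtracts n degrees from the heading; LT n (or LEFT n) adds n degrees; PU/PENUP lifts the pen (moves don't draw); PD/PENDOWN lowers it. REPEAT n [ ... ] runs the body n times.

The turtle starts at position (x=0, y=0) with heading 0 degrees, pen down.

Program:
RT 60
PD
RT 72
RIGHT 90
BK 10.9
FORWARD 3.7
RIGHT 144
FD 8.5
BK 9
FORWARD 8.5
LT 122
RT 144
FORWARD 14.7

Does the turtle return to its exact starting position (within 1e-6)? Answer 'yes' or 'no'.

Answer: no

Derivation:
Executing turtle program step by step:
Start: pos=(0,0), heading=0, pen down
RT 60: heading 0 -> 300
PD: pen down
RT 72: heading 300 -> 228
RT 90: heading 228 -> 138
BK 10.9: (0,0) -> (8.1,-7.294) [heading=138, draw]
FD 3.7: (8.1,-7.294) -> (5.351,-4.818) [heading=138, draw]
RT 144: heading 138 -> 354
FD 8.5: (5.351,-4.818) -> (13.804,-5.706) [heading=354, draw]
BK 9: (13.804,-5.706) -> (4.853,-4.765) [heading=354, draw]
FD 8.5: (4.853,-4.765) -> (13.307,-5.654) [heading=354, draw]
LT 122: heading 354 -> 116
RT 144: heading 116 -> 332
FD 14.7: (13.307,-5.654) -> (26.286,-12.555) [heading=332, draw]
Final: pos=(26.286,-12.555), heading=332, 6 segment(s) drawn

Start position: (0, 0)
Final position: (26.286, -12.555)
Distance = 29.131; >= 1e-6 -> NOT closed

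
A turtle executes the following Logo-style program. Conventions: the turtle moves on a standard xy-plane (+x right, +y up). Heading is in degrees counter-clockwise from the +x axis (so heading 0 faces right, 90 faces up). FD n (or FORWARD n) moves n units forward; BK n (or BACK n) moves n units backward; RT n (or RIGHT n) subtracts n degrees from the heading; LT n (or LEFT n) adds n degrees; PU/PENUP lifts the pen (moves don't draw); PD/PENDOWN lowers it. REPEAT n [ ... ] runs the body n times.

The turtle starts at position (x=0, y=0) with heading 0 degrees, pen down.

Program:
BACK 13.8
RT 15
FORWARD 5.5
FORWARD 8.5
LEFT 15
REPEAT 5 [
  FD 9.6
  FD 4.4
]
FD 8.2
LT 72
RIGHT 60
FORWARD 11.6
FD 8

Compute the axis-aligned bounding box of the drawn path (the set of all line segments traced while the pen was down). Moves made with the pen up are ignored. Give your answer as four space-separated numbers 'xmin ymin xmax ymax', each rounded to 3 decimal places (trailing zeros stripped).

Executing turtle program step by step:
Start: pos=(0,0), heading=0, pen down
BK 13.8: (0,0) -> (-13.8,0) [heading=0, draw]
RT 15: heading 0 -> 345
FD 5.5: (-13.8,0) -> (-8.487,-1.424) [heading=345, draw]
FD 8.5: (-8.487,-1.424) -> (-0.277,-3.623) [heading=345, draw]
LT 15: heading 345 -> 0
REPEAT 5 [
  -- iteration 1/5 --
  FD 9.6: (-0.277,-3.623) -> (9.323,-3.623) [heading=0, draw]
  FD 4.4: (9.323,-3.623) -> (13.723,-3.623) [heading=0, draw]
  -- iteration 2/5 --
  FD 9.6: (13.723,-3.623) -> (23.323,-3.623) [heading=0, draw]
  FD 4.4: (23.323,-3.623) -> (27.723,-3.623) [heading=0, draw]
  -- iteration 3/5 --
  FD 9.6: (27.723,-3.623) -> (37.323,-3.623) [heading=0, draw]
  FD 4.4: (37.323,-3.623) -> (41.723,-3.623) [heading=0, draw]
  -- iteration 4/5 --
  FD 9.6: (41.723,-3.623) -> (51.323,-3.623) [heading=0, draw]
  FD 4.4: (51.323,-3.623) -> (55.723,-3.623) [heading=0, draw]
  -- iteration 5/5 --
  FD 9.6: (55.723,-3.623) -> (65.323,-3.623) [heading=0, draw]
  FD 4.4: (65.323,-3.623) -> (69.723,-3.623) [heading=0, draw]
]
FD 8.2: (69.723,-3.623) -> (77.923,-3.623) [heading=0, draw]
LT 72: heading 0 -> 72
RT 60: heading 72 -> 12
FD 11.6: (77.923,-3.623) -> (89.269,-1.212) [heading=12, draw]
FD 8: (89.269,-1.212) -> (97.095,0.452) [heading=12, draw]
Final: pos=(97.095,0.452), heading=12, 16 segment(s) drawn

Segment endpoints: x in {-13.8, -8.487, -0.277, 0, 9.323, 13.723, 23.323, 27.723, 37.323, 41.723, 51.323, 55.723, 65.323, 69.723, 77.923, 89.269, 97.095}, y in {-3.623, -1.424, -1.212, 0, 0.452}
xmin=-13.8, ymin=-3.623, xmax=97.095, ymax=0.452

Answer: -13.8 -3.623 97.095 0.452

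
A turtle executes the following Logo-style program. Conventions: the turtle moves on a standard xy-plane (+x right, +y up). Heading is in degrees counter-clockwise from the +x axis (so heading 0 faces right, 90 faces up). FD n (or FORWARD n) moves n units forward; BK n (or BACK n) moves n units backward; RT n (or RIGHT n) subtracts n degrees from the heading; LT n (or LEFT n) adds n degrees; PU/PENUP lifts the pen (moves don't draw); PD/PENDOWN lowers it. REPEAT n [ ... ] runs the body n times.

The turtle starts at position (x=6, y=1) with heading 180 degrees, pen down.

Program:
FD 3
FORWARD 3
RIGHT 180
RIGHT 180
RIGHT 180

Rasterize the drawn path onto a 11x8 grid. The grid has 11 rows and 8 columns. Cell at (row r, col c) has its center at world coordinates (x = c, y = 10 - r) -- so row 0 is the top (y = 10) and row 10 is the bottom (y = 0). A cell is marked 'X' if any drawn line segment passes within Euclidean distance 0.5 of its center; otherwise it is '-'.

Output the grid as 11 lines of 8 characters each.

Segment 0: (6,1) -> (3,1)
Segment 1: (3,1) -> (0,1)

Answer: --------
--------
--------
--------
--------
--------
--------
--------
--------
XXXXXXX-
--------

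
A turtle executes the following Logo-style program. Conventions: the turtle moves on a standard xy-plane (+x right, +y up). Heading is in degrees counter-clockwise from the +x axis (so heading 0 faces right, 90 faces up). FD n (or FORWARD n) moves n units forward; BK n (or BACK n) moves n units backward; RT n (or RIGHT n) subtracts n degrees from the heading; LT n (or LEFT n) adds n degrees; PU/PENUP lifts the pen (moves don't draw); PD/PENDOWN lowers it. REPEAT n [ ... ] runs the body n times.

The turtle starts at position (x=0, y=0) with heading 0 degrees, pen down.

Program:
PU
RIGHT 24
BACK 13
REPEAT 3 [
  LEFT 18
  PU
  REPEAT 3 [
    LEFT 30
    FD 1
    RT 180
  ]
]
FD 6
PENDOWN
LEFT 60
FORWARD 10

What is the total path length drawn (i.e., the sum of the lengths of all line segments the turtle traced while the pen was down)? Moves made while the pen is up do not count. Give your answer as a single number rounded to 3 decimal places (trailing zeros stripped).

Executing turtle program step by step:
Start: pos=(0,0), heading=0, pen down
PU: pen up
RT 24: heading 0 -> 336
BK 13: (0,0) -> (-11.876,5.288) [heading=336, move]
REPEAT 3 [
  -- iteration 1/3 --
  LT 18: heading 336 -> 354
  PU: pen up
  REPEAT 3 [
    -- iteration 1/3 --
    LT 30: heading 354 -> 24
    FD 1: (-11.876,5.288) -> (-10.963,5.694) [heading=24, move]
    RT 180: heading 24 -> 204
    -- iteration 2/3 --
    LT 30: heading 204 -> 234
    FD 1: (-10.963,5.694) -> (-11.55,4.885) [heading=234, move]
    RT 180: heading 234 -> 54
    -- iteration 3/3 --
    LT 30: heading 54 -> 84
    FD 1: (-11.55,4.885) -> (-11.446,5.88) [heading=84, move]
    RT 180: heading 84 -> 264
  ]
  -- iteration 2/3 --
  LT 18: heading 264 -> 282
  PU: pen up
  REPEAT 3 [
    -- iteration 1/3 --
    LT 30: heading 282 -> 312
    FD 1: (-11.446,5.88) -> (-10.777,5.137) [heading=312, move]
    RT 180: heading 312 -> 132
    -- iteration 2/3 --
    LT 30: heading 132 -> 162
    FD 1: (-10.777,5.137) -> (-11.728,5.446) [heading=162, move]
    RT 180: heading 162 -> 342
    -- iteration 3/3 --
    LT 30: heading 342 -> 12
    FD 1: (-11.728,5.446) -> (-10.75,5.654) [heading=12, move]
    RT 180: heading 12 -> 192
  ]
  -- iteration 3/3 --
  LT 18: heading 192 -> 210
  PU: pen up
  REPEAT 3 [
    -- iteration 1/3 --
    LT 30: heading 210 -> 240
    FD 1: (-10.75,5.654) -> (-11.25,4.788) [heading=240, move]
    RT 180: heading 240 -> 60
    -- iteration 2/3 --
    LT 30: heading 60 -> 90
    FD 1: (-11.25,4.788) -> (-11.25,5.788) [heading=90, move]
    RT 180: heading 90 -> 270
    -- iteration 3/3 --
    LT 30: heading 270 -> 300
    FD 1: (-11.25,5.788) -> (-10.75,4.922) [heading=300, move]
    RT 180: heading 300 -> 120
  ]
]
FD 6: (-10.75,4.922) -> (-13.75,10.118) [heading=120, move]
PD: pen down
LT 60: heading 120 -> 180
FD 10: (-13.75,10.118) -> (-23.75,10.118) [heading=180, draw]
Final: pos=(-23.75,10.118), heading=180, 1 segment(s) drawn

Segment lengths:
  seg 1: (-13.75,10.118) -> (-23.75,10.118), length = 10
Total = 10

Answer: 10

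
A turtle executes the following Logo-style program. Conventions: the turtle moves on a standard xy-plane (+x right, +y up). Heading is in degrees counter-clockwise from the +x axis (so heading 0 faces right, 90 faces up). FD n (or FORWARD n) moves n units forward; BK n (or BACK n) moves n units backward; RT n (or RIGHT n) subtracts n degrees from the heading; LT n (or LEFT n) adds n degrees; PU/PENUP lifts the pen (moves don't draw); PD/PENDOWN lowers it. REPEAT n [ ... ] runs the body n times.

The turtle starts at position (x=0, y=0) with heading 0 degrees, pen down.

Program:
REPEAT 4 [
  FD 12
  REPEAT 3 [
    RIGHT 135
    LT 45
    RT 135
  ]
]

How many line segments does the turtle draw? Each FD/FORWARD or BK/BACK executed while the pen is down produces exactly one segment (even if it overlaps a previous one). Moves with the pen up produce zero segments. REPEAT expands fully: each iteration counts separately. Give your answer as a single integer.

Executing turtle program step by step:
Start: pos=(0,0), heading=0, pen down
REPEAT 4 [
  -- iteration 1/4 --
  FD 12: (0,0) -> (12,0) [heading=0, draw]
  REPEAT 3 [
    -- iteration 1/3 --
    RT 135: heading 0 -> 225
    LT 45: heading 225 -> 270
    RT 135: heading 270 -> 135
    -- iteration 2/3 --
    RT 135: heading 135 -> 0
    LT 45: heading 0 -> 45
    RT 135: heading 45 -> 270
    -- iteration 3/3 --
    RT 135: heading 270 -> 135
    LT 45: heading 135 -> 180
    RT 135: heading 180 -> 45
  ]
  -- iteration 2/4 --
  FD 12: (12,0) -> (20.485,8.485) [heading=45, draw]
  REPEAT 3 [
    -- iteration 1/3 --
    RT 135: heading 45 -> 270
    LT 45: heading 270 -> 315
    RT 135: heading 315 -> 180
    -- iteration 2/3 --
    RT 135: heading 180 -> 45
    LT 45: heading 45 -> 90
    RT 135: heading 90 -> 315
    -- iteration 3/3 --
    RT 135: heading 315 -> 180
    LT 45: heading 180 -> 225
    RT 135: heading 225 -> 90
  ]
  -- iteration 3/4 --
  FD 12: (20.485,8.485) -> (20.485,20.485) [heading=90, draw]
  REPEAT 3 [
    -- iteration 1/3 --
    RT 135: heading 90 -> 315
    LT 45: heading 315 -> 0
    RT 135: heading 0 -> 225
    -- iteration 2/3 --
    RT 135: heading 225 -> 90
    LT 45: heading 90 -> 135
    RT 135: heading 135 -> 0
    -- iteration 3/3 --
    RT 135: heading 0 -> 225
    LT 45: heading 225 -> 270
    RT 135: heading 270 -> 135
  ]
  -- iteration 4/4 --
  FD 12: (20.485,20.485) -> (12,28.971) [heading=135, draw]
  REPEAT 3 [
    -- iteration 1/3 --
    RT 135: heading 135 -> 0
    LT 45: heading 0 -> 45
    RT 135: heading 45 -> 270
    -- iteration 2/3 --
    RT 135: heading 270 -> 135
    LT 45: heading 135 -> 180
    RT 135: heading 180 -> 45
    -- iteration 3/3 --
    RT 135: heading 45 -> 270
    LT 45: heading 270 -> 315
    RT 135: heading 315 -> 180
  ]
]
Final: pos=(12,28.971), heading=180, 4 segment(s) drawn
Segments drawn: 4

Answer: 4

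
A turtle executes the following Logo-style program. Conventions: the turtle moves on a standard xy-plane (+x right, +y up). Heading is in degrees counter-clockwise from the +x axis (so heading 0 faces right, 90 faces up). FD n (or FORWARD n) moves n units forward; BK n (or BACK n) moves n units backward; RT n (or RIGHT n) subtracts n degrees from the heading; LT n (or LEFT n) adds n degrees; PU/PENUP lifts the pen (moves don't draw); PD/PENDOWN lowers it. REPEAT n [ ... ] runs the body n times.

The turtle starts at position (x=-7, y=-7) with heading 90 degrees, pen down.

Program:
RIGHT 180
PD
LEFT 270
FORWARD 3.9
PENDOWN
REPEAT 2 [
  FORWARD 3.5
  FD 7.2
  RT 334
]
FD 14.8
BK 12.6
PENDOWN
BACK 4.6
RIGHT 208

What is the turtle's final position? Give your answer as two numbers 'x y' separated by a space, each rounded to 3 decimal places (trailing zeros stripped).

Executing turtle program step by step:
Start: pos=(-7,-7), heading=90, pen down
RT 180: heading 90 -> 270
PD: pen down
LT 270: heading 270 -> 180
FD 3.9: (-7,-7) -> (-10.9,-7) [heading=180, draw]
PD: pen down
REPEAT 2 [
  -- iteration 1/2 --
  FD 3.5: (-10.9,-7) -> (-14.4,-7) [heading=180, draw]
  FD 7.2: (-14.4,-7) -> (-21.6,-7) [heading=180, draw]
  RT 334: heading 180 -> 206
  -- iteration 2/2 --
  FD 3.5: (-21.6,-7) -> (-24.746,-8.534) [heading=206, draw]
  FD 7.2: (-24.746,-8.534) -> (-31.217,-11.691) [heading=206, draw]
  RT 334: heading 206 -> 232
]
FD 14.8: (-31.217,-11.691) -> (-40.329,-23.353) [heading=232, draw]
BK 12.6: (-40.329,-23.353) -> (-32.572,-13.424) [heading=232, draw]
PD: pen down
BK 4.6: (-32.572,-13.424) -> (-29.74,-9.799) [heading=232, draw]
RT 208: heading 232 -> 24
Final: pos=(-29.74,-9.799), heading=24, 8 segment(s) drawn

Answer: -29.74 -9.799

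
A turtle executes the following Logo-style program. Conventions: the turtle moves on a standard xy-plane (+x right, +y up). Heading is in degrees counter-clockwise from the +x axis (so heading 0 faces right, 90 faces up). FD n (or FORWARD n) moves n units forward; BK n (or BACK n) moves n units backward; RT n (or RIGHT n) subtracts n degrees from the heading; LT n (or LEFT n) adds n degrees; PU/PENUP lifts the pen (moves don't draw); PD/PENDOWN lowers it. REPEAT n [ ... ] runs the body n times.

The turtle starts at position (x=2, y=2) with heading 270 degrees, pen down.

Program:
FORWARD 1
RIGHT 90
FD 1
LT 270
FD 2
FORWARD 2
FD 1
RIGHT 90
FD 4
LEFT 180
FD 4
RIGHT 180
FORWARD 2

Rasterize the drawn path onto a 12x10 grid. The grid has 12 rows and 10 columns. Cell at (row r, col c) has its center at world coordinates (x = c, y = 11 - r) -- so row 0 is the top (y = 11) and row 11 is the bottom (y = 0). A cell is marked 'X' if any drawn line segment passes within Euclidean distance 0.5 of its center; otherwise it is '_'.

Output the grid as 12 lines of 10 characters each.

Segment 0: (2,2) -> (2,1)
Segment 1: (2,1) -> (1,1)
Segment 2: (1,1) -> (1,3)
Segment 3: (1,3) -> (1,5)
Segment 4: (1,5) -> (1,6)
Segment 5: (1,6) -> (5,6)
Segment 6: (5,6) -> (1,6)
Segment 7: (1,6) -> (3,6)

Answer: __________
__________
__________
__________
__________
_XXXXX____
_X________
_X________
_X________
_XX_______
_XX_______
__________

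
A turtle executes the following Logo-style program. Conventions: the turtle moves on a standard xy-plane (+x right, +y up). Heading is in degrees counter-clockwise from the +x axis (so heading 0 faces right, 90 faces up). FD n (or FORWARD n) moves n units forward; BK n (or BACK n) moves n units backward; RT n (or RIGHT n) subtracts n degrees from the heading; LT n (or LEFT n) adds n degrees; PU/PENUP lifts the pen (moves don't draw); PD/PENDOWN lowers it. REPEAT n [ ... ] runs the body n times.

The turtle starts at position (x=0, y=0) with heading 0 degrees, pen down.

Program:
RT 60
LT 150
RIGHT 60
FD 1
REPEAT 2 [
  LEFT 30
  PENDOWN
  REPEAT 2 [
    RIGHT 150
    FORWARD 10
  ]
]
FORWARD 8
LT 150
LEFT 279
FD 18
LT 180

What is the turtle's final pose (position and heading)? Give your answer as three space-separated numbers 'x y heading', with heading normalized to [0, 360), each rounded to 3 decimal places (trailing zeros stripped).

Answer: -6.907 -27.618 99

Derivation:
Executing turtle program step by step:
Start: pos=(0,0), heading=0, pen down
RT 60: heading 0 -> 300
LT 150: heading 300 -> 90
RT 60: heading 90 -> 30
FD 1: (0,0) -> (0.866,0.5) [heading=30, draw]
REPEAT 2 [
  -- iteration 1/2 --
  LT 30: heading 30 -> 60
  PD: pen down
  REPEAT 2 [
    -- iteration 1/2 --
    RT 150: heading 60 -> 270
    FD 10: (0.866,0.5) -> (0.866,-9.5) [heading=270, draw]
    -- iteration 2/2 --
    RT 150: heading 270 -> 120
    FD 10: (0.866,-9.5) -> (-4.134,-0.84) [heading=120, draw]
  ]
  -- iteration 2/2 --
  LT 30: heading 120 -> 150
  PD: pen down
  REPEAT 2 [
    -- iteration 1/2 --
    RT 150: heading 150 -> 0
    FD 10: (-4.134,-0.84) -> (5.866,-0.84) [heading=0, draw]
    -- iteration 2/2 --
    RT 150: heading 0 -> 210
    FD 10: (5.866,-0.84) -> (-2.794,-5.84) [heading=210, draw]
  ]
]
FD 8: (-2.794,-5.84) -> (-9.722,-9.84) [heading=210, draw]
LT 150: heading 210 -> 0
LT 279: heading 0 -> 279
FD 18: (-9.722,-9.84) -> (-6.907,-27.618) [heading=279, draw]
LT 180: heading 279 -> 99
Final: pos=(-6.907,-27.618), heading=99, 7 segment(s) drawn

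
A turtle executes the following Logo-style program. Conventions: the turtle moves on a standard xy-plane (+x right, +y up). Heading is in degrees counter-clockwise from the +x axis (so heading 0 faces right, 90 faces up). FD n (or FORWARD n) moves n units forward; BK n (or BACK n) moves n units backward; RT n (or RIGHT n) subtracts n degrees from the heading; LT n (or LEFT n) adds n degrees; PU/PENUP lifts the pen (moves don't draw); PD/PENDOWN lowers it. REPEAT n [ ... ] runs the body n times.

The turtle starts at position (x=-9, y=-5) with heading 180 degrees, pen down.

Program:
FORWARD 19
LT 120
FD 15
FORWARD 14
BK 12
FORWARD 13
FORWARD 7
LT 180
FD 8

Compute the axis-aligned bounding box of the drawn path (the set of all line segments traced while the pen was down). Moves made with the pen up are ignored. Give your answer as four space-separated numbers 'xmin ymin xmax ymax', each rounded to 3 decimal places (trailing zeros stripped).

Answer: -28 -37.043 -9 -5

Derivation:
Executing turtle program step by step:
Start: pos=(-9,-5), heading=180, pen down
FD 19: (-9,-5) -> (-28,-5) [heading=180, draw]
LT 120: heading 180 -> 300
FD 15: (-28,-5) -> (-20.5,-17.99) [heading=300, draw]
FD 14: (-20.5,-17.99) -> (-13.5,-30.115) [heading=300, draw]
BK 12: (-13.5,-30.115) -> (-19.5,-19.722) [heading=300, draw]
FD 13: (-19.5,-19.722) -> (-13,-30.981) [heading=300, draw]
FD 7: (-13,-30.981) -> (-9.5,-37.043) [heading=300, draw]
LT 180: heading 300 -> 120
FD 8: (-9.5,-37.043) -> (-13.5,-30.115) [heading=120, draw]
Final: pos=(-13.5,-30.115), heading=120, 7 segment(s) drawn

Segment endpoints: x in {-28, -20.5, -19.5, -13.5, -13.5, -13, -9.5, -9}, y in {-37.043, -30.981, -30.115, -30.115, -19.722, -17.99, -5, -5}
xmin=-28, ymin=-37.043, xmax=-9, ymax=-5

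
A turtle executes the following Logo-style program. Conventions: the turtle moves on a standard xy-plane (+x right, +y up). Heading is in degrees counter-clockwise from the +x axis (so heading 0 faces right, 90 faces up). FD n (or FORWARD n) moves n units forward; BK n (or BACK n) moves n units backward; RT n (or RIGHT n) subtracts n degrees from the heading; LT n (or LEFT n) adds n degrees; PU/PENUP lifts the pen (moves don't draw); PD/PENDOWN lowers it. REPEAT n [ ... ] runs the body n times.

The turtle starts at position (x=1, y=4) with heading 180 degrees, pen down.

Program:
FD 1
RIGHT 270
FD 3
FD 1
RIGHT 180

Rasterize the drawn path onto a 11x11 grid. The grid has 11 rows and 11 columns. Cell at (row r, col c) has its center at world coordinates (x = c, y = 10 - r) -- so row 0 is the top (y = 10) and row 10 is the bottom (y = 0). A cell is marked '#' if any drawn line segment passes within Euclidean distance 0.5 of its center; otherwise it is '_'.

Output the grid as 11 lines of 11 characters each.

Segment 0: (1,4) -> (0,4)
Segment 1: (0,4) -> (0,1)
Segment 2: (0,1) -> (0,0)

Answer: ___________
___________
___________
___________
___________
___________
##_________
#__________
#__________
#__________
#__________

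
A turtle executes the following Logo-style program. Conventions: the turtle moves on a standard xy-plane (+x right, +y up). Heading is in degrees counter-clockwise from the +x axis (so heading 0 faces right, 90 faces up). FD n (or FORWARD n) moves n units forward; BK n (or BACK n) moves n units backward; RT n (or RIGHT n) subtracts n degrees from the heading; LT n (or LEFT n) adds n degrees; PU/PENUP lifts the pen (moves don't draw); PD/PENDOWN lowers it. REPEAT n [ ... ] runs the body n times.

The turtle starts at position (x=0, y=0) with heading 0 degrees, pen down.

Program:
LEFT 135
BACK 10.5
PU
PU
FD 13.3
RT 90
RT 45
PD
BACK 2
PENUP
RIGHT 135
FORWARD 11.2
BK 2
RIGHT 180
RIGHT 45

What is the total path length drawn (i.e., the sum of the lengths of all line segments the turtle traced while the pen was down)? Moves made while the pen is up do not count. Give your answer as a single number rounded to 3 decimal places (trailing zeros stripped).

Executing turtle program step by step:
Start: pos=(0,0), heading=0, pen down
LT 135: heading 0 -> 135
BK 10.5: (0,0) -> (7.425,-7.425) [heading=135, draw]
PU: pen up
PU: pen up
FD 13.3: (7.425,-7.425) -> (-1.98,1.98) [heading=135, move]
RT 90: heading 135 -> 45
RT 45: heading 45 -> 0
PD: pen down
BK 2: (-1.98,1.98) -> (-3.98,1.98) [heading=0, draw]
PU: pen up
RT 135: heading 0 -> 225
FD 11.2: (-3.98,1.98) -> (-11.899,-5.94) [heading=225, move]
BK 2: (-11.899,-5.94) -> (-10.485,-4.525) [heading=225, move]
RT 180: heading 225 -> 45
RT 45: heading 45 -> 0
Final: pos=(-10.485,-4.525), heading=0, 2 segment(s) drawn

Segment lengths:
  seg 1: (0,0) -> (7.425,-7.425), length = 10.5
  seg 2: (-1.98,1.98) -> (-3.98,1.98), length = 2
Total = 12.5

Answer: 12.5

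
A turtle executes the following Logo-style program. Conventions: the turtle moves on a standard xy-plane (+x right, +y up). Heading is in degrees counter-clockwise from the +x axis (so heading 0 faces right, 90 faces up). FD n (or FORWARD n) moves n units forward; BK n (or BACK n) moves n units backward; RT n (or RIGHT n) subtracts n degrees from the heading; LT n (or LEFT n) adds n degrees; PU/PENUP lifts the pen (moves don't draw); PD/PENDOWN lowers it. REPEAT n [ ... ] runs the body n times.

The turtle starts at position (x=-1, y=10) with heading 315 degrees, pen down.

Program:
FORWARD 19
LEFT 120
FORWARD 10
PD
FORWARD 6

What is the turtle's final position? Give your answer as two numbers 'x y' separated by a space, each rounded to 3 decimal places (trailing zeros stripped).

Executing turtle program step by step:
Start: pos=(-1,10), heading=315, pen down
FD 19: (-1,10) -> (12.435,-3.435) [heading=315, draw]
LT 120: heading 315 -> 75
FD 10: (12.435,-3.435) -> (15.023,6.224) [heading=75, draw]
PD: pen down
FD 6: (15.023,6.224) -> (16.576,12.02) [heading=75, draw]
Final: pos=(16.576,12.02), heading=75, 3 segment(s) drawn

Answer: 16.576 12.02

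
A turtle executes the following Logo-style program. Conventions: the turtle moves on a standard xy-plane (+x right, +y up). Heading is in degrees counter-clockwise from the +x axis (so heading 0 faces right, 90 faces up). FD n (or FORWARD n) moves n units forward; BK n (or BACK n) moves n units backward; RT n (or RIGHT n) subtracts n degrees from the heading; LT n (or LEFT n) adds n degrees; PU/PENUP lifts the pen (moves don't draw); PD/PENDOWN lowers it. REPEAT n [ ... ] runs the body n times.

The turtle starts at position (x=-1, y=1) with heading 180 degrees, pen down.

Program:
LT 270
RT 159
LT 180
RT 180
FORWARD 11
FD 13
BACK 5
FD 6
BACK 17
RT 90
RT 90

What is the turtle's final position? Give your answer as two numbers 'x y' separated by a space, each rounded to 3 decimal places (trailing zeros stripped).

Executing turtle program step by step:
Start: pos=(-1,1), heading=180, pen down
LT 270: heading 180 -> 90
RT 159: heading 90 -> 291
LT 180: heading 291 -> 111
RT 180: heading 111 -> 291
FD 11: (-1,1) -> (2.942,-9.269) [heading=291, draw]
FD 13: (2.942,-9.269) -> (7.601,-21.406) [heading=291, draw]
BK 5: (7.601,-21.406) -> (5.809,-16.738) [heading=291, draw]
FD 6: (5.809,-16.738) -> (7.959,-22.34) [heading=291, draw]
BK 17: (7.959,-22.34) -> (1.867,-6.469) [heading=291, draw]
RT 90: heading 291 -> 201
RT 90: heading 201 -> 111
Final: pos=(1.867,-6.469), heading=111, 5 segment(s) drawn

Answer: 1.867 -6.469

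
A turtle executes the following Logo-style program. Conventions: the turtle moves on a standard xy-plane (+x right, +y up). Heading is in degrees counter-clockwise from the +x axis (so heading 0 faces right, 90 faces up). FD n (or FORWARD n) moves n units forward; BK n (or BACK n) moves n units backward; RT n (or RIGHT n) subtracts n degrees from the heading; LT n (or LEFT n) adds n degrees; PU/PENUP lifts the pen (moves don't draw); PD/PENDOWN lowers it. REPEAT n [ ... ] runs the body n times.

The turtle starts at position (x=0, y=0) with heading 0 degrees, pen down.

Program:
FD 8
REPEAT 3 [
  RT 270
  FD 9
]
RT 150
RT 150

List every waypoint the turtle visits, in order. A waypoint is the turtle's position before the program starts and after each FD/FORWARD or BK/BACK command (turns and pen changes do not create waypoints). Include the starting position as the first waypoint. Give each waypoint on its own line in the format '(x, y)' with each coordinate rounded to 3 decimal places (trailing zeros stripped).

Answer: (0, 0)
(8, 0)
(8, 9)
(-1, 9)
(-1, 0)

Derivation:
Executing turtle program step by step:
Start: pos=(0,0), heading=0, pen down
FD 8: (0,0) -> (8,0) [heading=0, draw]
REPEAT 3 [
  -- iteration 1/3 --
  RT 270: heading 0 -> 90
  FD 9: (8,0) -> (8,9) [heading=90, draw]
  -- iteration 2/3 --
  RT 270: heading 90 -> 180
  FD 9: (8,9) -> (-1,9) [heading=180, draw]
  -- iteration 3/3 --
  RT 270: heading 180 -> 270
  FD 9: (-1,9) -> (-1,0) [heading=270, draw]
]
RT 150: heading 270 -> 120
RT 150: heading 120 -> 330
Final: pos=(-1,0), heading=330, 4 segment(s) drawn
Waypoints (5 total):
(0, 0)
(8, 0)
(8, 9)
(-1, 9)
(-1, 0)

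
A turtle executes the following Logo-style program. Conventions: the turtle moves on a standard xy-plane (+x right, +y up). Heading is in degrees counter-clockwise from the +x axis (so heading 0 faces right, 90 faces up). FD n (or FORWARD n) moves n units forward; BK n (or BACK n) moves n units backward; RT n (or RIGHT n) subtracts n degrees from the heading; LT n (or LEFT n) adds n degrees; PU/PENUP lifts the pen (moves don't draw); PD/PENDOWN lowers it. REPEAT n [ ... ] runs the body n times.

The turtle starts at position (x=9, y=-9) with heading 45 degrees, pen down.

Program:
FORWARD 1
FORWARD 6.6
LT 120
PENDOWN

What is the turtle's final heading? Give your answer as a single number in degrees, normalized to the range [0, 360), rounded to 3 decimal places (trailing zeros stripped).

Answer: 165

Derivation:
Executing turtle program step by step:
Start: pos=(9,-9), heading=45, pen down
FD 1: (9,-9) -> (9.707,-8.293) [heading=45, draw]
FD 6.6: (9.707,-8.293) -> (14.374,-3.626) [heading=45, draw]
LT 120: heading 45 -> 165
PD: pen down
Final: pos=(14.374,-3.626), heading=165, 2 segment(s) drawn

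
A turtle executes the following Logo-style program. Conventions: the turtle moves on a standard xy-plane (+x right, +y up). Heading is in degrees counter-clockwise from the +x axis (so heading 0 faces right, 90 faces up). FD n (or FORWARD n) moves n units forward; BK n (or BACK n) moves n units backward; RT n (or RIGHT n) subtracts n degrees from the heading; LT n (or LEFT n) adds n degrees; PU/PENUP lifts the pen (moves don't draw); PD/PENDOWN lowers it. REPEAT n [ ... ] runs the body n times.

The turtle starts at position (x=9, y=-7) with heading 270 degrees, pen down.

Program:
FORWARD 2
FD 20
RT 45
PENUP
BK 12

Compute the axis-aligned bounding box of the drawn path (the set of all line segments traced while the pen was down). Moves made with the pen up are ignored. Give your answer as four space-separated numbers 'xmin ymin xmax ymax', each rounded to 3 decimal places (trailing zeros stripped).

Answer: 9 -29 9 -7

Derivation:
Executing turtle program step by step:
Start: pos=(9,-7), heading=270, pen down
FD 2: (9,-7) -> (9,-9) [heading=270, draw]
FD 20: (9,-9) -> (9,-29) [heading=270, draw]
RT 45: heading 270 -> 225
PU: pen up
BK 12: (9,-29) -> (17.485,-20.515) [heading=225, move]
Final: pos=(17.485,-20.515), heading=225, 2 segment(s) drawn

Segment endpoints: x in {9, 9}, y in {-29, -9, -7}
xmin=9, ymin=-29, xmax=9, ymax=-7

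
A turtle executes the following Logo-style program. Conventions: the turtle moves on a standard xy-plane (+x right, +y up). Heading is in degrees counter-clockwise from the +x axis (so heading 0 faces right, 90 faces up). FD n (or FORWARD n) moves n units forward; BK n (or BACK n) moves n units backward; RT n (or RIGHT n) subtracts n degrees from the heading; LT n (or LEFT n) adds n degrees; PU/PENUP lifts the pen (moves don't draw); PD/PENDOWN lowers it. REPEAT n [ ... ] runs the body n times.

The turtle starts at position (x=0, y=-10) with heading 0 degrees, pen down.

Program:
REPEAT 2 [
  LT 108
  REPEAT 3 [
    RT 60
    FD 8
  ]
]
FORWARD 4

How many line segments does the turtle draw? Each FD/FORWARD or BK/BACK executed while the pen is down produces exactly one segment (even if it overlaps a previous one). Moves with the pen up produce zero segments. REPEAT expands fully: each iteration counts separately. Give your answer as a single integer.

Executing turtle program step by step:
Start: pos=(0,-10), heading=0, pen down
REPEAT 2 [
  -- iteration 1/2 --
  LT 108: heading 0 -> 108
  REPEAT 3 [
    -- iteration 1/3 --
    RT 60: heading 108 -> 48
    FD 8: (0,-10) -> (5.353,-4.055) [heading=48, draw]
    -- iteration 2/3 --
    RT 60: heading 48 -> 348
    FD 8: (5.353,-4.055) -> (13.178,-5.718) [heading=348, draw]
    -- iteration 3/3 --
    RT 60: heading 348 -> 288
    FD 8: (13.178,-5.718) -> (15.65,-13.327) [heading=288, draw]
  ]
  -- iteration 2/2 --
  LT 108: heading 288 -> 36
  REPEAT 3 [
    -- iteration 1/3 --
    RT 60: heading 36 -> 336
    FD 8: (15.65,-13.327) -> (22.959,-16.58) [heading=336, draw]
    -- iteration 2/3 --
    RT 60: heading 336 -> 276
    FD 8: (22.959,-16.58) -> (23.795,-24.537) [heading=276, draw]
    -- iteration 3/3 --
    RT 60: heading 276 -> 216
    FD 8: (23.795,-24.537) -> (17.323,-29.239) [heading=216, draw]
  ]
]
FD 4: (17.323,-29.239) -> (14.087,-31.59) [heading=216, draw]
Final: pos=(14.087,-31.59), heading=216, 7 segment(s) drawn
Segments drawn: 7

Answer: 7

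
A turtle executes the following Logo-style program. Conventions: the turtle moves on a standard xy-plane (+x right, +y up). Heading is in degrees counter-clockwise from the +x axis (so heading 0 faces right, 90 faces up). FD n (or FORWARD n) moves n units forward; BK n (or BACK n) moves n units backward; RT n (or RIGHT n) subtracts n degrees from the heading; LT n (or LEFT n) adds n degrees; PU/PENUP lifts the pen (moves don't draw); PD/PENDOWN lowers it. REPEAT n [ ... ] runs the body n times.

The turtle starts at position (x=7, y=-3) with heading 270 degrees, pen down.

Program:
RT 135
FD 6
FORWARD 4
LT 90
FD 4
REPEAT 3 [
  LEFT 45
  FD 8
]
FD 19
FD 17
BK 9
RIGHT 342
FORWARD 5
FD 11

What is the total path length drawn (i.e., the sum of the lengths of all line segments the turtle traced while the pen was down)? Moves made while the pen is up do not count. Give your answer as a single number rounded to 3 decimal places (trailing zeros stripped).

Answer: 99

Derivation:
Executing turtle program step by step:
Start: pos=(7,-3), heading=270, pen down
RT 135: heading 270 -> 135
FD 6: (7,-3) -> (2.757,1.243) [heading=135, draw]
FD 4: (2.757,1.243) -> (-0.071,4.071) [heading=135, draw]
LT 90: heading 135 -> 225
FD 4: (-0.071,4.071) -> (-2.899,1.243) [heading=225, draw]
REPEAT 3 [
  -- iteration 1/3 --
  LT 45: heading 225 -> 270
  FD 8: (-2.899,1.243) -> (-2.899,-6.757) [heading=270, draw]
  -- iteration 2/3 --
  LT 45: heading 270 -> 315
  FD 8: (-2.899,-6.757) -> (2.757,-12.414) [heading=315, draw]
  -- iteration 3/3 --
  LT 45: heading 315 -> 0
  FD 8: (2.757,-12.414) -> (10.757,-12.414) [heading=0, draw]
]
FD 19: (10.757,-12.414) -> (29.757,-12.414) [heading=0, draw]
FD 17: (29.757,-12.414) -> (46.757,-12.414) [heading=0, draw]
BK 9: (46.757,-12.414) -> (37.757,-12.414) [heading=0, draw]
RT 342: heading 0 -> 18
FD 5: (37.757,-12.414) -> (42.513,-10.869) [heading=18, draw]
FD 11: (42.513,-10.869) -> (52.974,-7.47) [heading=18, draw]
Final: pos=(52.974,-7.47), heading=18, 11 segment(s) drawn

Segment lengths:
  seg 1: (7,-3) -> (2.757,1.243), length = 6
  seg 2: (2.757,1.243) -> (-0.071,4.071), length = 4
  seg 3: (-0.071,4.071) -> (-2.899,1.243), length = 4
  seg 4: (-2.899,1.243) -> (-2.899,-6.757), length = 8
  seg 5: (-2.899,-6.757) -> (2.757,-12.414), length = 8
  seg 6: (2.757,-12.414) -> (10.757,-12.414), length = 8
  seg 7: (10.757,-12.414) -> (29.757,-12.414), length = 19
  seg 8: (29.757,-12.414) -> (46.757,-12.414), length = 17
  seg 9: (46.757,-12.414) -> (37.757,-12.414), length = 9
  seg 10: (37.757,-12.414) -> (42.513,-10.869), length = 5
  seg 11: (42.513,-10.869) -> (52.974,-7.47), length = 11
Total = 99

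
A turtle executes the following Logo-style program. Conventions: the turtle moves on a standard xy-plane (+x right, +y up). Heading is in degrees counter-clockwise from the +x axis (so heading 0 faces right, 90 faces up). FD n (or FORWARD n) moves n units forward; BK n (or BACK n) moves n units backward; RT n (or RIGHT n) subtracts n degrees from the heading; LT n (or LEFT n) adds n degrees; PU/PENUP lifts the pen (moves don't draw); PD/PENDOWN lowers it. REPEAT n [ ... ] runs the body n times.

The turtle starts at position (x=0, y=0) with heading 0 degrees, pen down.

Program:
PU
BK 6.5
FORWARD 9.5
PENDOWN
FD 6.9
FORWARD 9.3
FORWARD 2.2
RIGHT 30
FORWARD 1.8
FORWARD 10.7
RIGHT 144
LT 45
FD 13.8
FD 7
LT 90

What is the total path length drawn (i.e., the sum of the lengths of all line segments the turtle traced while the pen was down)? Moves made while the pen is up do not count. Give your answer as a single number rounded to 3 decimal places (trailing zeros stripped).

Answer: 51.7

Derivation:
Executing turtle program step by step:
Start: pos=(0,0), heading=0, pen down
PU: pen up
BK 6.5: (0,0) -> (-6.5,0) [heading=0, move]
FD 9.5: (-6.5,0) -> (3,0) [heading=0, move]
PD: pen down
FD 6.9: (3,0) -> (9.9,0) [heading=0, draw]
FD 9.3: (9.9,0) -> (19.2,0) [heading=0, draw]
FD 2.2: (19.2,0) -> (21.4,0) [heading=0, draw]
RT 30: heading 0 -> 330
FD 1.8: (21.4,0) -> (22.959,-0.9) [heading=330, draw]
FD 10.7: (22.959,-0.9) -> (32.225,-6.25) [heading=330, draw]
RT 144: heading 330 -> 186
LT 45: heading 186 -> 231
FD 13.8: (32.225,-6.25) -> (23.541,-16.975) [heading=231, draw]
FD 7: (23.541,-16.975) -> (19.135,-22.415) [heading=231, draw]
LT 90: heading 231 -> 321
Final: pos=(19.135,-22.415), heading=321, 7 segment(s) drawn

Segment lengths:
  seg 1: (3,0) -> (9.9,0), length = 6.9
  seg 2: (9.9,0) -> (19.2,0), length = 9.3
  seg 3: (19.2,0) -> (21.4,0), length = 2.2
  seg 4: (21.4,0) -> (22.959,-0.9), length = 1.8
  seg 5: (22.959,-0.9) -> (32.225,-6.25), length = 10.7
  seg 6: (32.225,-6.25) -> (23.541,-16.975), length = 13.8
  seg 7: (23.541,-16.975) -> (19.135,-22.415), length = 7
Total = 51.7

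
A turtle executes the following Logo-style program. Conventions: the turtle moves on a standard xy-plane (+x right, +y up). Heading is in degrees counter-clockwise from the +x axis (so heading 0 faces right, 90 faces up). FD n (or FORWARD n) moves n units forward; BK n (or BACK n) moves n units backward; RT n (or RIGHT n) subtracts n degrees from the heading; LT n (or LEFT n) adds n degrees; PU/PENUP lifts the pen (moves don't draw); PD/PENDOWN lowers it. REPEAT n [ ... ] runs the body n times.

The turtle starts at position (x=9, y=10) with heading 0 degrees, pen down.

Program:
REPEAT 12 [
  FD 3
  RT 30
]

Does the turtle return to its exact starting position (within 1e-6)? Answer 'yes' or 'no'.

Executing turtle program step by step:
Start: pos=(9,10), heading=0, pen down
REPEAT 12 [
  -- iteration 1/12 --
  FD 3: (9,10) -> (12,10) [heading=0, draw]
  RT 30: heading 0 -> 330
  -- iteration 2/12 --
  FD 3: (12,10) -> (14.598,8.5) [heading=330, draw]
  RT 30: heading 330 -> 300
  -- iteration 3/12 --
  FD 3: (14.598,8.5) -> (16.098,5.902) [heading=300, draw]
  RT 30: heading 300 -> 270
  -- iteration 4/12 --
  FD 3: (16.098,5.902) -> (16.098,2.902) [heading=270, draw]
  RT 30: heading 270 -> 240
  -- iteration 5/12 --
  FD 3: (16.098,2.902) -> (14.598,0.304) [heading=240, draw]
  RT 30: heading 240 -> 210
  -- iteration 6/12 --
  FD 3: (14.598,0.304) -> (12,-1.196) [heading=210, draw]
  RT 30: heading 210 -> 180
  -- iteration 7/12 --
  FD 3: (12,-1.196) -> (9,-1.196) [heading=180, draw]
  RT 30: heading 180 -> 150
  -- iteration 8/12 --
  FD 3: (9,-1.196) -> (6.402,0.304) [heading=150, draw]
  RT 30: heading 150 -> 120
  -- iteration 9/12 --
  FD 3: (6.402,0.304) -> (4.902,2.902) [heading=120, draw]
  RT 30: heading 120 -> 90
  -- iteration 10/12 --
  FD 3: (4.902,2.902) -> (4.902,5.902) [heading=90, draw]
  RT 30: heading 90 -> 60
  -- iteration 11/12 --
  FD 3: (4.902,5.902) -> (6.402,8.5) [heading=60, draw]
  RT 30: heading 60 -> 30
  -- iteration 12/12 --
  FD 3: (6.402,8.5) -> (9,10) [heading=30, draw]
  RT 30: heading 30 -> 0
]
Final: pos=(9,10), heading=0, 12 segment(s) drawn

Start position: (9, 10)
Final position: (9, 10)
Distance = 0; < 1e-6 -> CLOSED

Answer: yes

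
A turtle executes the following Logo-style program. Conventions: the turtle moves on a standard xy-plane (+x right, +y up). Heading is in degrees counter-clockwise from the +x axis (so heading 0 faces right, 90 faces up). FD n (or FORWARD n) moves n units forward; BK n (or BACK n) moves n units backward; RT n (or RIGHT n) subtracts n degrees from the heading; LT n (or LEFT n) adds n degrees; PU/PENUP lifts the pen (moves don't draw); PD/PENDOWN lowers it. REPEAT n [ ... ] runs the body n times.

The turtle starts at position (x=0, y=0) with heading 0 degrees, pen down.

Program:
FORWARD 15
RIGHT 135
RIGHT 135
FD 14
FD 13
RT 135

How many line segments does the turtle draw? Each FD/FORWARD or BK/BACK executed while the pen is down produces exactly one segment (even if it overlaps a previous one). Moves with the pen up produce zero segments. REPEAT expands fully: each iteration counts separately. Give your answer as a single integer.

Executing turtle program step by step:
Start: pos=(0,0), heading=0, pen down
FD 15: (0,0) -> (15,0) [heading=0, draw]
RT 135: heading 0 -> 225
RT 135: heading 225 -> 90
FD 14: (15,0) -> (15,14) [heading=90, draw]
FD 13: (15,14) -> (15,27) [heading=90, draw]
RT 135: heading 90 -> 315
Final: pos=(15,27), heading=315, 3 segment(s) drawn
Segments drawn: 3

Answer: 3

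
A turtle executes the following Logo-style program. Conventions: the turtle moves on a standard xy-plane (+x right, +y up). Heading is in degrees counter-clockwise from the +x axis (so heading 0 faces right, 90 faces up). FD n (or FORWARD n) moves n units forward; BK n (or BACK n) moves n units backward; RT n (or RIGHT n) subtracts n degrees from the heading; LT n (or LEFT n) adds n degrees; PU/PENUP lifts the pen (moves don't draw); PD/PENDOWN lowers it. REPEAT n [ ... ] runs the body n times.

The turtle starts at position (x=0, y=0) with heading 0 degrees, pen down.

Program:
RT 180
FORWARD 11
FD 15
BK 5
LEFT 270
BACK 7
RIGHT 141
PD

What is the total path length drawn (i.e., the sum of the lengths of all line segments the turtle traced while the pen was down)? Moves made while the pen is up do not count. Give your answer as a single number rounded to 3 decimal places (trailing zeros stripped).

Executing turtle program step by step:
Start: pos=(0,0), heading=0, pen down
RT 180: heading 0 -> 180
FD 11: (0,0) -> (-11,0) [heading=180, draw]
FD 15: (-11,0) -> (-26,0) [heading=180, draw]
BK 5: (-26,0) -> (-21,0) [heading=180, draw]
LT 270: heading 180 -> 90
BK 7: (-21,0) -> (-21,-7) [heading=90, draw]
RT 141: heading 90 -> 309
PD: pen down
Final: pos=(-21,-7), heading=309, 4 segment(s) drawn

Segment lengths:
  seg 1: (0,0) -> (-11,0), length = 11
  seg 2: (-11,0) -> (-26,0), length = 15
  seg 3: (-26,0) -> (-21,0), length = 5
  seg 4: (-21,0) -> (-21,-7), length = 7
Total = 38

Answer: 38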